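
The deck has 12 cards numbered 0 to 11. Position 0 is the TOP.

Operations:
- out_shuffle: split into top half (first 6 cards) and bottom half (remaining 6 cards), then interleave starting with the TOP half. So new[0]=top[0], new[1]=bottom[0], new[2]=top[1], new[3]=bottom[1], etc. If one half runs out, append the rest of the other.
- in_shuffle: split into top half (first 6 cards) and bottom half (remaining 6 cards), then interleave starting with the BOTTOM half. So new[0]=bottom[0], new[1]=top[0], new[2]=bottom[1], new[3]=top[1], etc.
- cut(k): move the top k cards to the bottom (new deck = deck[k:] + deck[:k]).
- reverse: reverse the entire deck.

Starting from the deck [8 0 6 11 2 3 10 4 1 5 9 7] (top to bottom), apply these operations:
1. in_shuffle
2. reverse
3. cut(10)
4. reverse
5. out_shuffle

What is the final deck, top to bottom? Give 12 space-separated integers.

After op 1 (in_shuffle): [10 8 4 0 1 6 5 11 9 2 7 3]
After op 2 (reverse): [3 7 2 9 11 5 6 1 0 4 8 10]
After op 3 (cut(10)): [8 10 3 7 2 9 11 5 6 1 0 4]
After op 4 (reverse): [4 0 1 6 5 11 9 2 7 3 10 8]
After op 5 (out_shuffle): [4 9 0 2 1 7 6 3 5 10 11 8]

Answer: 4 9 0 2 1 7 6 3 5 10 11 8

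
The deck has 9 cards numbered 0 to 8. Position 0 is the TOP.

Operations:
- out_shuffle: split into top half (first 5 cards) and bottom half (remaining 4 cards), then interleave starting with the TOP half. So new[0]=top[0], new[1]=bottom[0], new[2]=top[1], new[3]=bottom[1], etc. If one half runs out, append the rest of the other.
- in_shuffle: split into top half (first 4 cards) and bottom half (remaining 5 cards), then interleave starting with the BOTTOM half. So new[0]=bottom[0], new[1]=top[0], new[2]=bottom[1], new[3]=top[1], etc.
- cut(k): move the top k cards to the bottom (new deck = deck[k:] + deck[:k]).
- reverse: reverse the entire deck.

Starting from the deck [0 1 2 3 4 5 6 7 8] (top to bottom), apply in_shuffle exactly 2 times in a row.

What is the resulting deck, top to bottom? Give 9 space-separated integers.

Answer: 6 4 2 0 7 5 3 1 8

Derivation:
After op 1 (in_shuffle): [4 0 5 1 6 2 7 3 8]
After op 2 (in_shuffle): [6 4 2 0 7 5 3 1 8]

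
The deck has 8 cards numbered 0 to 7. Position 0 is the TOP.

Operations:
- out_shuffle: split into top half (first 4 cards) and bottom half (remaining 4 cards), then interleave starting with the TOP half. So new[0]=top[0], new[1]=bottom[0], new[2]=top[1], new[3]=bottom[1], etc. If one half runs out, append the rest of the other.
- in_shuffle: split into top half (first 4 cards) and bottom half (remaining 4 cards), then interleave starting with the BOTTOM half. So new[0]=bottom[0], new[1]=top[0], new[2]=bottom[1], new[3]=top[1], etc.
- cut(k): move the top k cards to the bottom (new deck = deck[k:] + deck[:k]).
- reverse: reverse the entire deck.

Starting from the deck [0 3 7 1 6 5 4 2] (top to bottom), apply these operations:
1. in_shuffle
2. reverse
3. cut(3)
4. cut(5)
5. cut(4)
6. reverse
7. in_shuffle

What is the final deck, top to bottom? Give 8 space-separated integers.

After op 1 (in_shuffle): [6 0 5 3 4 7 2 1]
After op 2 (reverse): [1 2 7 4 3 5 0 6]
After op 3 (cut(3)): [4 3 5 0 6 1 2 7]
After op 4 (cut(5)): [1 2 7 4 3 5 0 6]
After op 5 (cut(4)): [3 5 0 6 1 2 7 4]
After op 6 (reverse): [4 7 2 1 6 0 5 3]
After op 7 (in_shuffle): [6 4 0 7 5 2 3 1]

Answer: 6 4 0 7 5 2 3 1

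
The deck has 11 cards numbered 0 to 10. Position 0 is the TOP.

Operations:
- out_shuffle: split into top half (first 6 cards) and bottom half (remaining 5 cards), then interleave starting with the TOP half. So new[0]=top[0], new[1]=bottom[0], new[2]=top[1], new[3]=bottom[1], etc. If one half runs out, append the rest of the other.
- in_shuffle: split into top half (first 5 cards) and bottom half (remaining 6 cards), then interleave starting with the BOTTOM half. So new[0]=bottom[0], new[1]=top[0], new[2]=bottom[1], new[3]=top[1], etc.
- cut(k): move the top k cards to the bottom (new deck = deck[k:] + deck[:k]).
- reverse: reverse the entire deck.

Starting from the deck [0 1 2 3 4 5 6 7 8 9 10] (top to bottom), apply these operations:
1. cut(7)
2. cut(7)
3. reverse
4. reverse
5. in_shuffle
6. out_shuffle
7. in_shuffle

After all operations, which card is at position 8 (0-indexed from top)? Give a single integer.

Answer: 2

Derivation:
After op 1 (cut(7)): [7 8 9 10 0 1 2 3 4 5 6]
After op 2 (cut(7)): [3 4 5 6 7 8 9 10 0 1 2]
After op 3 (reverse): [2 1 0 10 9 8 7 6 5 4 3]
After op 4 (reverse): [3 4 5 6 7 8 9 10 0 1 2]
After op 5 (in_shuffle): [8 3 9 4 10 5 0 6 1 7 2]
After op 6 (out_shuffle): [8 0 3 6 9 1 4 7 10 2 5]
After op 7 (in_shuffle): [1 8 4 0 7 3 10 6 2 9 5]
Position 8: card 2.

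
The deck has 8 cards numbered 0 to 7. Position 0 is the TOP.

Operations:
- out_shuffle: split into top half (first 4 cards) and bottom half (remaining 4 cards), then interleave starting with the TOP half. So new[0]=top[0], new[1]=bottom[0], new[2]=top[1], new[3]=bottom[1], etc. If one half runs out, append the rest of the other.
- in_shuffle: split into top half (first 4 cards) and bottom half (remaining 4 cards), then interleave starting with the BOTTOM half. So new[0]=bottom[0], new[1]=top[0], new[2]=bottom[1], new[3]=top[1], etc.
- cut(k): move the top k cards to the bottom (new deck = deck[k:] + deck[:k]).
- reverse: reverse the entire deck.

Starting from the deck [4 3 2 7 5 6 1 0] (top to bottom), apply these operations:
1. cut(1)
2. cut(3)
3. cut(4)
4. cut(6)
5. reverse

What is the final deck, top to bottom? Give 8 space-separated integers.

After op 1 (cut(1)): [3 2 7 5 6 1 0 4]
After op 2 (cut(3)): [5 6 1 0 4 3 2 7]
After op 3 (cut(4)): [4 3 2 7 5 6 1 0]
After op 4 (cut(6)): [1 0 4 3 2 7 5 6]
After op 5 (reverse): [6 5 7 2 3 4 0 1]

Answer: 6 5 7 2 3 4 0 1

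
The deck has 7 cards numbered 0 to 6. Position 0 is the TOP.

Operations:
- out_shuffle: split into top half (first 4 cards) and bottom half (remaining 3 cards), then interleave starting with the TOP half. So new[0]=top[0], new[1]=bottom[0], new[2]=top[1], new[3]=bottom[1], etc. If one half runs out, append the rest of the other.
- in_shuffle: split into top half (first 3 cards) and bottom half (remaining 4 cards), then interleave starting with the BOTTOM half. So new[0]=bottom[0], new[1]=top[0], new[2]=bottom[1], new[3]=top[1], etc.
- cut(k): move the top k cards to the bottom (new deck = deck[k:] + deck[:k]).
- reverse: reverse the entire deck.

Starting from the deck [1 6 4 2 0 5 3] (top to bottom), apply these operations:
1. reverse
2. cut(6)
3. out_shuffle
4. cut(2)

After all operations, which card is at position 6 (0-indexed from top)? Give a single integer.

After op 1 (reverse): [3 5 0 2 4 6 1]
After op 2 (cut(6)): [1 3 5 0 2 4 6]
After op 3 (out_shuffle): [1 2 3 4 5 6 0]
After op 4 (cut(2)): [3 4 5 6 0 1 2]
Position 6: card 2.

Answer: 2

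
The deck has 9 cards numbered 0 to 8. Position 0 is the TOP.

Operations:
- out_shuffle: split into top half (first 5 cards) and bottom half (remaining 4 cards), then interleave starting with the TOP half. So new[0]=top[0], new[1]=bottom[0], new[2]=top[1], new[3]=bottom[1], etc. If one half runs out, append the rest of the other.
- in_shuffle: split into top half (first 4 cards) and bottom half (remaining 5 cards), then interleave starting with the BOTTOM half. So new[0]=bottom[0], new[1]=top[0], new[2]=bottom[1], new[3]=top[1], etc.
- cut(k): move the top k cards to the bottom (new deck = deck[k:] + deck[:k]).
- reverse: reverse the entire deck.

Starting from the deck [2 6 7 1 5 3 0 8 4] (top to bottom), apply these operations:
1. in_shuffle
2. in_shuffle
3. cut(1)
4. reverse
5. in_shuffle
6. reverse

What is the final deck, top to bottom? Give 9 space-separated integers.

After op 1 (in_shuffle): [5 2 3 6 0 7 8 1 4]
After op 2 (in_shuffle): [0 5 7 2 8 3 1 6 4]
After op 3 (cut(1)): [5 7 2 8 3 1 6 4 0]
After op 4 (reverse): [0 4 6 1 3 8 2 7 5]
After op 5 (in_shuffle): [3 0 8 4 2 6 7 1 5]
After op 6 (reverse): [5 1 7 6 2 4 8 0 3]

Answer: 5 1 7 6 2 4 8 0 3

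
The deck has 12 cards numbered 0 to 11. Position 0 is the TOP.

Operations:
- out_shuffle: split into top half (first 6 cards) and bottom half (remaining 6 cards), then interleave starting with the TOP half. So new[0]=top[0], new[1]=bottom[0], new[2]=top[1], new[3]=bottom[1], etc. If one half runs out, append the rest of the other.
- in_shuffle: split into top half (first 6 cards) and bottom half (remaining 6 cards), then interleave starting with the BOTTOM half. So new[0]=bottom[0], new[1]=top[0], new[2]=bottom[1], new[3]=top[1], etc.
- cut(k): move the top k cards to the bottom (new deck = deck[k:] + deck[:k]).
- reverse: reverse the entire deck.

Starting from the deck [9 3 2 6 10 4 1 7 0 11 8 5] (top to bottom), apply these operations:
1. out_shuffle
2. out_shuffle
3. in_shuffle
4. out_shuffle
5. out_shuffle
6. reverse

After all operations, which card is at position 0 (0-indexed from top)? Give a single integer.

Answer: 10

Derivation:
After op 1 (out_shuffle): [9 1 3 7 2 0 6 11 10 8 4 5]
After op 2 (out_shuffle): [9 6 1 11 3 10 7 8 2 4 0 5]
After op 3 (in_shuffle): [7 9 8 6 2 1 4 11 0 3 5 10]
After op 4 (out_shuffle): [7 4 9 11 8 0 6 3 2 5 1 10]
After op 5 (out_shuffle): [7 6 4 3 9 2 11 5 8 1 0 10]
After op 6 (reverse): [10 0 1 8 5 11 2 9 3 4 6 7]
Position 0: card 10.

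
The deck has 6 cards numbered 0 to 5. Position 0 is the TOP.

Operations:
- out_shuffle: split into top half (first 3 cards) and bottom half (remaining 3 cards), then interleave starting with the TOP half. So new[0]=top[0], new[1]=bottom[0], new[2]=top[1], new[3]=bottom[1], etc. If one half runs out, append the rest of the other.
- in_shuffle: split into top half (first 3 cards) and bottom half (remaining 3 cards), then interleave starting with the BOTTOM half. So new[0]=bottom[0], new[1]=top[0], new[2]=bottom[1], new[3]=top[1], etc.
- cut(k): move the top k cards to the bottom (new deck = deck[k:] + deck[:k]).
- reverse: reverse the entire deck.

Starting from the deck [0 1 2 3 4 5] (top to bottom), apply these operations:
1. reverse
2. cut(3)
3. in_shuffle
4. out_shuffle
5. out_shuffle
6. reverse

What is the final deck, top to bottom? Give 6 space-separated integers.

Answer: 0 2 4 1 3 5

Derivation:
After op 1 (reverse): [5 4 3 2 1 0]
After op 2 (cut(3)): [2 1 0 5 4 3]
After op 3 (in_shuffle): [5 2 4 1 3 0]
After op 4 (out_shuffle): [5 1 2 3 4 0]
After op 5 (out_shuffle): [5 3 1 4 2 0]
After op 6 (reverse): [0 2 4 1 3 5]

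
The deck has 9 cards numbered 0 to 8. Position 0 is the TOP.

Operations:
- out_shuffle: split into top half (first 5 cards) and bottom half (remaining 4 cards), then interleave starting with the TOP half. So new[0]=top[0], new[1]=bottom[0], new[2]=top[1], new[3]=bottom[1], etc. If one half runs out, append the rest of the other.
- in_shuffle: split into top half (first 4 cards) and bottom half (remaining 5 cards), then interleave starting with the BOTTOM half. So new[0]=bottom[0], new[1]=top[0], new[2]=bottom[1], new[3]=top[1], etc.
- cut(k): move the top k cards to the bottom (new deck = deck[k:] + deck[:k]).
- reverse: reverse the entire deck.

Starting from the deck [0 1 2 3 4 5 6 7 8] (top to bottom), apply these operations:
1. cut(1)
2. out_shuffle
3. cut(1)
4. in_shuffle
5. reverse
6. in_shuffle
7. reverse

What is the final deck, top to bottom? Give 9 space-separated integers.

After op 1 (cut(1)): [1 2 3 4 5 6 7 8 0]
After op 2 (out_shuffle): [1 6 2 7 3 8 4 0 5]
After op 3 (cut(1)): [6 2 7 3 8 4 0 5 1]
After op 4 (in_shuffle): [8 6 4 2 0 7 5 3 1]
After op 5 (reverse): [1 3 5 7 0 2 4 6 8]
After op 6 (in_shuffle): [0 1 2 3 4 5 6 7 8]
After op 7 (reverse): [8 7 6 5 4 3 2 1 0]

Answer: 8 7 6 5 4 3 2 1 0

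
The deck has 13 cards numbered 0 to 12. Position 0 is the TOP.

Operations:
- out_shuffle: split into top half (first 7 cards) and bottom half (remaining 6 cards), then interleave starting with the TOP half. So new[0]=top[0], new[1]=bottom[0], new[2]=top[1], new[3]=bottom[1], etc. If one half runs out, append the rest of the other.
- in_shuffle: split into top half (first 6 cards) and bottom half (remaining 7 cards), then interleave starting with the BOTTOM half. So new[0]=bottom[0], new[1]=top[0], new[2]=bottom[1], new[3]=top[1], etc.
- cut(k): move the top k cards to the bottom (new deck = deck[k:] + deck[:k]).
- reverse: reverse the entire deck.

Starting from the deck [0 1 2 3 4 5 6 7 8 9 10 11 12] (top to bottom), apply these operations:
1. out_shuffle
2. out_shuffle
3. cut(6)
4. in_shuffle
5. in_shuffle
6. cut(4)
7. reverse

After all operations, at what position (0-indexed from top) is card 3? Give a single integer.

Answer: 2

Derivation:
After op 1 (out_shuffle): [0 7 1 8 2 9 3 10 4 11 5 12 6]
After op 2 (out_shuffle): [0 10 7 4 1 11 8 5 2 12 9 6 3]
After op 3 (cut(6)): [8 5 2 12 9 6 3 0 10 7 4 1 11]
After op 4 (in_shuffle): [3 8 0 5 10 2 7 12 4 9 1 6 11]
After op 5 (in_shuffle): [7 3 12 8 4 0 9 5 1 10 6 2 11]
After op 6 (cut(4)): [4 0 9 5 1 10 6 2 11 7 3 12 8]
After op 7 (reverse): [8 12 3 7 11 2 6 10 1 5 9 0 4]
Card 3 is at position 2.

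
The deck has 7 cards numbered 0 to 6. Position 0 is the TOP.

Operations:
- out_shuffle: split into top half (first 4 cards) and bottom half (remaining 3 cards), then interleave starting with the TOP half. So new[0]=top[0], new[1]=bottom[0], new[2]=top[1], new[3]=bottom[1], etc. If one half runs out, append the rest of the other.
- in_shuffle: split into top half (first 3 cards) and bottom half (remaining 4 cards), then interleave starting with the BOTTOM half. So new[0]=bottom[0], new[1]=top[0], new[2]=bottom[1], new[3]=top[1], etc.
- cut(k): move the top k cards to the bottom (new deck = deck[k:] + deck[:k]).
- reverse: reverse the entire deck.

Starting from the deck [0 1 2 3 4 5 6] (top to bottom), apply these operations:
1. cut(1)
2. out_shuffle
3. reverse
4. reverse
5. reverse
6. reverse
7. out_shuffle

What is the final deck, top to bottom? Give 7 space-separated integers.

After op 1 (cut(1)): [1 2 3 4 5 6 0]
After op 2 (out_shuffle): [1 5 2 6 3 0 4]
After op 3 (reverse): [4 0 3 6 2 5 1]
After op 4 (reverse): [1 5 2 6 3 0 4]
After op 5 (reverse): [4 0 3 6 2 5 1]
After op 6 (reverse): [1 5 2 6 3 0 4]
After op 7 (out_shuffle): [1 3 5 0 2 4 6]

Answer: 1 3 5 0 2 4 6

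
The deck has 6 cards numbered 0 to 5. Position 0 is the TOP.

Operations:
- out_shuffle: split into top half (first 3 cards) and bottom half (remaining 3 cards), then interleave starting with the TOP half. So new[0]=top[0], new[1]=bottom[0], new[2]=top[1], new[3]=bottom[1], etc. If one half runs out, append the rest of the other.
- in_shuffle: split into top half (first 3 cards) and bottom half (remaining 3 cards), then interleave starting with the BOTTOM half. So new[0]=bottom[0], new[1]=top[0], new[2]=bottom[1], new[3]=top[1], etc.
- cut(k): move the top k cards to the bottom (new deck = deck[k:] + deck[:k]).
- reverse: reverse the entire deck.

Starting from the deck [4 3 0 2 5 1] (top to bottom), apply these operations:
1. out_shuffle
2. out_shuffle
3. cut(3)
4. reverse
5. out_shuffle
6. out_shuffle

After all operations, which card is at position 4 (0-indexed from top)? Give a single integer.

After op 1 (out_shuffle): [4 2 3 5 0 1]
After op 2 (out_shuffle): [4 5 2 0 3 1]
After op 3 (cut(3)): [0 3 1 4 5 2]
After op 4 (reverse): [2 5 4 1 3 0]
After op 5 (out_shuffle): [2 1 5 3 4 0]
After op 6 (out_shuffle): [2 3 1 4 5 0]
Position 4: card 5.

Answer: 5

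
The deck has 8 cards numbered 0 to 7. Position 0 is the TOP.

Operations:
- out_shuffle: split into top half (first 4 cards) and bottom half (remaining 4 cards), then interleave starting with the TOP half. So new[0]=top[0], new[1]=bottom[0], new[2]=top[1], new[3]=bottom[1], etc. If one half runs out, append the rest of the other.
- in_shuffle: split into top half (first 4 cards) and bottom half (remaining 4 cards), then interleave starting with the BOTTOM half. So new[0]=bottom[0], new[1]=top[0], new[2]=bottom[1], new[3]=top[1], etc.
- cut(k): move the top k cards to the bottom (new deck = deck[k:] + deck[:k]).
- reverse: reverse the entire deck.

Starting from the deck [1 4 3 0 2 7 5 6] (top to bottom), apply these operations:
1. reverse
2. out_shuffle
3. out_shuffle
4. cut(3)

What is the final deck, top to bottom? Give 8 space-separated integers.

After op 1 (reverse): [6 5 7 2 0 3 4 1]
After op 2 (out_shuffle): [6 0 5 3 7 4 2 1]
After op 3 (out_shuffle): [6 7 0 4 5 2 3 1]
After op 4 (cut(3)): [4 5 2 3 1 6 7 0]

Answer: 4 5 2 3 1 6 7 0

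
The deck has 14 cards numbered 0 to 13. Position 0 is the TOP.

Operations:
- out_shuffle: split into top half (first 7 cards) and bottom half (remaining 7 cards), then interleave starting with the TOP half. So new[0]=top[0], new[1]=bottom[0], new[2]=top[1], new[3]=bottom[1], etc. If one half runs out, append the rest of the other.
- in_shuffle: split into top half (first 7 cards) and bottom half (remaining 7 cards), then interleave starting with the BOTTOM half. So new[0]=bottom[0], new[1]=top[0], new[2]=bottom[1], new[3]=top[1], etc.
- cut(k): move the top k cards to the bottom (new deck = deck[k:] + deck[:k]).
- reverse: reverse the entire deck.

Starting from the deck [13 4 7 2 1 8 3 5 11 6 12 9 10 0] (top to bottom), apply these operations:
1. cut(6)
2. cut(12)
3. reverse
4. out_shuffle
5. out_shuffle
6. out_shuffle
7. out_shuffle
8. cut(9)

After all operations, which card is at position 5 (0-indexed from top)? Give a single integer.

Answer: 2

Derivation:
After op 1 (cut(6)): [3 5 11 6 12 9 10 0 13 4 7 2 1 8]
After op 2 (cut(12)): [1 8 3 5 11 6 12 9 10 0 13 4 7 2]
After op 3 (reverse): [2 7 4 13 0 10 9 12 6 11 5 3 8 1]
After op 4 (out_shuffle): [2 12 7 6 4 11 13 5 0 3 10 8 9 1]
After op 5 (out_shuffle): [2 5 12 0 7 3 6 10 4 8 11 9 13 1]
After op 6 (out_shuffle): [2 10 5 4 12 8 0 11 7 9 3 13 6 1]
After op 7 (out_shuffle): [2 11 10 7 5 9 4 3 12 13 8 6 0 1]
After op 8 (cut(9)): [13 8 6 0 1 2 11 10 7 5 9 4 3 12]
Position 5: card 2.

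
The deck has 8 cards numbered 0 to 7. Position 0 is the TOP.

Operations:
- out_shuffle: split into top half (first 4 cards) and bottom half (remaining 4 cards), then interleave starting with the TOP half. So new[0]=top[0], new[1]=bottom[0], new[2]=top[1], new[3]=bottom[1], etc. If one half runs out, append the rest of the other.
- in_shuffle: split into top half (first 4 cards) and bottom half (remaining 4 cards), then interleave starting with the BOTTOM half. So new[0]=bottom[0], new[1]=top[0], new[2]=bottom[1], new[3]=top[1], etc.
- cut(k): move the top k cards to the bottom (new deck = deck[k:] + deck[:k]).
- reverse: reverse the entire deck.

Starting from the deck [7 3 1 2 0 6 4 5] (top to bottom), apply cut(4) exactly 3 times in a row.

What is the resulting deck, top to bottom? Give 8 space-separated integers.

Answer: 0 6 4 5 7 3 1 2

Derivation:
After op 1 (cut(4)): [0 6 4 5 7 3 1 2]
After op 2 (cut(4)): [7 3 1 2 0 6 4 5]
After op 3 (cut(4)): [0 6 4 5 7 3 1 2]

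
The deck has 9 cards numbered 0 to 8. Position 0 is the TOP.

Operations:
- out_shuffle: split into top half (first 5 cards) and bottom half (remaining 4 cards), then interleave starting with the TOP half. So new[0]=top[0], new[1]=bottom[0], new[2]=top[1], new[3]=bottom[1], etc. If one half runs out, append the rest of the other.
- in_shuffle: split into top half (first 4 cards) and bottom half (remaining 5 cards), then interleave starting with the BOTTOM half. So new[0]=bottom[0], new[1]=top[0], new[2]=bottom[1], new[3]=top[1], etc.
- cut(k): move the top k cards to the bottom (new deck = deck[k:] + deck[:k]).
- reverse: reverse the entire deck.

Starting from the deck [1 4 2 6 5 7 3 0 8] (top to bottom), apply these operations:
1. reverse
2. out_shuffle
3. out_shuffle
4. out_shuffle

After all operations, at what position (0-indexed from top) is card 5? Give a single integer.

After op 1 (reverse): [8 0 3 7 5 6 2 4 1]
After op 2 (out_shuffle): [8 6 0 2 3 4 7 1 5]
After op 3 (out_shuffle): [8 4 6 7 0 1 2 5 3]
After op 4 (out_shuffle): [8 1 4 2 6 5 7 3 0]
Card 5 is at position 5.

Answer: 5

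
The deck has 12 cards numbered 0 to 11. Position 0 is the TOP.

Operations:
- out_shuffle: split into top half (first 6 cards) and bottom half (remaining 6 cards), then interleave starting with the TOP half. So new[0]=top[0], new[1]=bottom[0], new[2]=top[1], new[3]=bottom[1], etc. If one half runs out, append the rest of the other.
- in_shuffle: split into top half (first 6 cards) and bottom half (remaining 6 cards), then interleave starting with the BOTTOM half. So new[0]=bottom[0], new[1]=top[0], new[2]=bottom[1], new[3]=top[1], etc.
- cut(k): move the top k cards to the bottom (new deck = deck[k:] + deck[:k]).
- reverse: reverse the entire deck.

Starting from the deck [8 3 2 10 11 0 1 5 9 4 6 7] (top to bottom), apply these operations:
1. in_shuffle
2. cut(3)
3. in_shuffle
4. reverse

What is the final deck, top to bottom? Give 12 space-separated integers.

After op 1 (in_shuffle): [1 8 5 3 9 2 4 10 6 11 7 0]
After op 2 (cut(3)): [3 9 2 4 10 6 11 7 0 1 8 5]
After op 3 (in_shuffle): [11 3 7 9 0 2 1 4 8 10 5 6]
After op 4 (reverse): [6 5 10 8 4 1 2 0 9 7 3 11]

Answer: 6 5 10 8 4 1 2 0 9 7 3 11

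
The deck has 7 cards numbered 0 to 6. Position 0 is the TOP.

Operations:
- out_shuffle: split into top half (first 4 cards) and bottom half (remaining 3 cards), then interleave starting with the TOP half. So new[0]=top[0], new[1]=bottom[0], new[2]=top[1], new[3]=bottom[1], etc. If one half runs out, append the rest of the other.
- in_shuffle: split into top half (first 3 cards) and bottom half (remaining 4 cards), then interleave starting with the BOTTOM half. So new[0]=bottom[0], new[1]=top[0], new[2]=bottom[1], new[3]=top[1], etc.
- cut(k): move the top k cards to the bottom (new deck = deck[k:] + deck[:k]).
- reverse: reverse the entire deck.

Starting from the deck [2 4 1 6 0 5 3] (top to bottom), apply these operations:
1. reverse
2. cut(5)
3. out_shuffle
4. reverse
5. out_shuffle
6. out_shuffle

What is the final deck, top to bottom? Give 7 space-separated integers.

After op 1 (reverse): [3 5 0 6 1 4 2]
After op 2 (cut(5)): [4 2 3 5 0 6 1]
After op 3 (out_shuffle): [4 0 2 6 3 1 5]
After op 4 (reverse): [5 1 3 6 2 0 4]
After op 5 (out_shuffle): [5 2 1 0 3 4 6]
After op 6 (out_shuffle): [5 3 2 4 1 6 0]

Answer: 5 3 2 4 1 6 0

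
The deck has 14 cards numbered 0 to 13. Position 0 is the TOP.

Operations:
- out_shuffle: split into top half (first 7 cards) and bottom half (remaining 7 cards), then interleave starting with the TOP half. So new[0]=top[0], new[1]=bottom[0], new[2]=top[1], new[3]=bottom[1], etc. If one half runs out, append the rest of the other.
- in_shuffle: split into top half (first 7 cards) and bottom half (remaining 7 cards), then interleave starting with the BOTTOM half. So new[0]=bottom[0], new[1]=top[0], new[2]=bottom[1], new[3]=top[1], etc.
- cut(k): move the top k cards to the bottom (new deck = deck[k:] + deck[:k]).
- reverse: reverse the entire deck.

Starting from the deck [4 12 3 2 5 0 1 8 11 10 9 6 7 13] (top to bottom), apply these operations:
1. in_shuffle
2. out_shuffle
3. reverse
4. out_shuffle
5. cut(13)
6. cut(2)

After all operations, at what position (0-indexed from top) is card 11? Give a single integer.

Answer: 4

Derivation:
After op 1 (in_shuffle): [8 4 11 12 10 3 9 2 6 5 7 0 13 1]
After op 2 (out_shuffle): [8 2 4 6 11 5 12 7 10 0 3 13 9 1]
After op 3 (reverse): [1 9 13 3 0 10 7 12 5 11 6 4 2 8]
After op 4 (out_shuffle): [1 12 9 5 13 11 3 6 0 4 10 2 7 8]
After op 5 (cut(13)): [8 1 12 9 5 13 11 3 6 0 4 10 2 7]
After op 6 (cut(2)): [12 9 5 13 11 3 6 0 4 10 2 7 8 1]
Card 11 is at position 4.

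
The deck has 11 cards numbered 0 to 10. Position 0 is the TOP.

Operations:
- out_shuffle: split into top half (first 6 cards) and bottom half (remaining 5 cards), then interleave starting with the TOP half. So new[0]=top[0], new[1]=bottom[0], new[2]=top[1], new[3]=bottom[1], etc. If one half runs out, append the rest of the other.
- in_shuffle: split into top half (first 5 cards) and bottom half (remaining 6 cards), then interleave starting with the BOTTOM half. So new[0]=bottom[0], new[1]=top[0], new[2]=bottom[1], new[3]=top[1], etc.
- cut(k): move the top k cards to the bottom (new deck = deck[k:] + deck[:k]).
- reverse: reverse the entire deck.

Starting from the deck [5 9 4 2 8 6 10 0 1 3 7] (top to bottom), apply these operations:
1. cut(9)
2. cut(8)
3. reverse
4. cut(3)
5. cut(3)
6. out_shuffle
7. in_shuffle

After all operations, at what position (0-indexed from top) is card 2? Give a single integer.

Answer: 7

Derivation:
After op 1 (cut(9)): [3 7 5 9 4 2 8 6 10 0 1]
After op 2 (cut(8)): [10 0 1 3 7 5 9 4 2 8 6]
After op 3 (reverse): [6 8 2 4 9 5 7 3 1 0 10]
After op 4 (cut(3)): [4 9 5 7 3 1 0 10 6 8 2]
After op 5 (cut(3)): [7 3 1 0 10 6 8 2 4 9 5]
After op 6 (out_shuffle): [7 8 3 2 1 4 0 9 10 5 6]
After op 7 (in_shuffle): [4 7 0 8 9 3 10 2 5 1 6]
Card 2 is at position 7.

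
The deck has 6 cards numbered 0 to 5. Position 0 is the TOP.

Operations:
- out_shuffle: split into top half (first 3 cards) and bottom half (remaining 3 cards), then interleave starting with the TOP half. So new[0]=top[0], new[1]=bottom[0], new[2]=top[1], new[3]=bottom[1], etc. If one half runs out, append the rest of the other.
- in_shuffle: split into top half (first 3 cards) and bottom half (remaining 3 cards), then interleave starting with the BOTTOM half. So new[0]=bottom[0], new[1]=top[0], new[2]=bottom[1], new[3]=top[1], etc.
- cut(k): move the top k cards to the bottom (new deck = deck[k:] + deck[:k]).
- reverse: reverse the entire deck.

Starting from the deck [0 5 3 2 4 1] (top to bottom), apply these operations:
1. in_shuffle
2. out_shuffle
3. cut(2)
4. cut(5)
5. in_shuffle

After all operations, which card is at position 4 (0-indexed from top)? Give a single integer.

Answer: 2

Derivation:
After op 1 (in_shuffle): [2 0 4 5 1 3]
After op 2 (out_shuffle): [2 5 0 1 4 3]
After op 3 (cut(2)): [0 1 4 3 2 5]
After op 4 (cut(5)): [5 0 1 4 3 2]
After op 5 (in_shuffle): [4 5 3 0 2 1]
Position 4: card 2.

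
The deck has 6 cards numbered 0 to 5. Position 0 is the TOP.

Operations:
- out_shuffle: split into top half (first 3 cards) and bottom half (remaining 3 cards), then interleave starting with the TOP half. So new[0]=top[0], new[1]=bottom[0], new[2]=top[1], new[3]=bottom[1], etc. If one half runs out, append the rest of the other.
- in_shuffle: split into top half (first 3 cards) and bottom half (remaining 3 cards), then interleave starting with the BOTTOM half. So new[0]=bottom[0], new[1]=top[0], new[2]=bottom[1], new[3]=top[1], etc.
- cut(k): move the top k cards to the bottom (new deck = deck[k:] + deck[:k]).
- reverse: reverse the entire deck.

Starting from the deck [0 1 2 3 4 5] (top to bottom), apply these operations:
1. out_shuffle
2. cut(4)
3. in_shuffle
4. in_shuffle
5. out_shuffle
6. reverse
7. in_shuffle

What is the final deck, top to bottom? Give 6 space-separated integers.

Answer: 3 1 2 4 5 0

Derivation:
After op 1 (out_shuffle): [0 3 1 4 2 5]
After op 2 (cut(4)): [2 5 0 3 1 4]
After op 3 (in_shuffle): [3 2 1 5 4 0]
After op 4 (in_shuffle): [5 3 4 2 0 1]
After op 5 (out_shuffle): [5 2 3 0 4 1]
After op 6 (reverse): [1 4 0 3 2 5]
After op 7 (in_shuffle): [3 1 2 4 5 0]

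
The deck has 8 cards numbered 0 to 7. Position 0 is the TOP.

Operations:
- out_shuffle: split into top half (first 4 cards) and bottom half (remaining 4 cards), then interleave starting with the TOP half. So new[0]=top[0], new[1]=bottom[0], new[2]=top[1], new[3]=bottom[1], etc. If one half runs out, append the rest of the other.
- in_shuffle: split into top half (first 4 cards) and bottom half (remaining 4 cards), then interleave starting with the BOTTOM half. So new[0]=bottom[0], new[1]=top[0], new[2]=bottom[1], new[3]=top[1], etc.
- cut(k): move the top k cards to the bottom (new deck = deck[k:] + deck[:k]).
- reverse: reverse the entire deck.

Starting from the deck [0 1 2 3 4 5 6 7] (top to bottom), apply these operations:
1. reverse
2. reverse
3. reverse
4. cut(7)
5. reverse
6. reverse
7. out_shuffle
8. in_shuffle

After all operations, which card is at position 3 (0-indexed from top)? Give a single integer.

After op 1 (reverse): [7 6 5 4 3 2 1 0]
After op 2 (reverse): [0 1 2 3 4 5 6 7]
After op 3 (reverse): [7 6 5 4 3 2 1 0]
After op 4 (cut(7)): [0 7 6 5 4 3 2 1]
After op 5 (reverse): [1 2 3 4 5 6 7 0]
After op 6 (reverse): [0 7 6 5 4 3 2 1]
After op 7 (out_shuffle): [0 4 7 3 6 2 5 1]
After op 8 (in_shuffle): [6 0 2 4 5 7 1 3]
Position 3: card 4.

Answer: 4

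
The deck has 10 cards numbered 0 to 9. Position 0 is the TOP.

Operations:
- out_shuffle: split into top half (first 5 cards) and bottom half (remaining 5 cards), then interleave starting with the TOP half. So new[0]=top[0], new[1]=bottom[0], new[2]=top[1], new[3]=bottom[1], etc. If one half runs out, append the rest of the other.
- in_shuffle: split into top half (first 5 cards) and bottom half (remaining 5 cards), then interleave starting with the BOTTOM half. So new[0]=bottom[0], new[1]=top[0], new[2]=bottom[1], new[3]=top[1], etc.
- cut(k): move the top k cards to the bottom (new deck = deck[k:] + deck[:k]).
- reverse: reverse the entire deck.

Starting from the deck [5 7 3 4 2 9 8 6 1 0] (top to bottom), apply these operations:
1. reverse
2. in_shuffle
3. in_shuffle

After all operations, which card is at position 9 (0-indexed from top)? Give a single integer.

Answer: 3

Derivation:
After op 1 (reverse): [0 1 6 8 9 2 4 3 7 5]
After op 2 (in_shuffle): [2 0 4 1 3 6 7 8 5 9]
After op 3 (in_shuffle): [6 2 7 0 8 4 5 1 9 3]
Position 9: card 3.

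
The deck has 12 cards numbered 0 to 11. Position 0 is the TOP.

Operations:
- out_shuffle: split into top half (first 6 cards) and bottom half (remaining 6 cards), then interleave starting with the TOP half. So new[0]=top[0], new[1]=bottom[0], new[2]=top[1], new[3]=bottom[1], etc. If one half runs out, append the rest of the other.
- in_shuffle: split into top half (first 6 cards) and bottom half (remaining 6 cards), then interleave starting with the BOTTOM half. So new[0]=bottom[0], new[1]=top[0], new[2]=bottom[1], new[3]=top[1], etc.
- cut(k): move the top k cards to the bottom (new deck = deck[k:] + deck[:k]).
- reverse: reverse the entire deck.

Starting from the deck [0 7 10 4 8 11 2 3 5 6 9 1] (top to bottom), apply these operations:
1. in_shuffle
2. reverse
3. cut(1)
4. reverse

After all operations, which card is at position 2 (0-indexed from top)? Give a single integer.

After op 1 (in_shuffle): [2 0 3 7 5 10 6 4 9 8 1 11]
After op 2 (reverse): [11 1 8 9 4 6 10 5 7 3 0 2]
After op 3 (cut(1)): [1 8 9 4 6 10 5 7 3 0 2 11]
After op 4 (reverse): [11 2 0 3 7 5 10 6 4 9 8 1]
Position 2: card 0.

Answer: 0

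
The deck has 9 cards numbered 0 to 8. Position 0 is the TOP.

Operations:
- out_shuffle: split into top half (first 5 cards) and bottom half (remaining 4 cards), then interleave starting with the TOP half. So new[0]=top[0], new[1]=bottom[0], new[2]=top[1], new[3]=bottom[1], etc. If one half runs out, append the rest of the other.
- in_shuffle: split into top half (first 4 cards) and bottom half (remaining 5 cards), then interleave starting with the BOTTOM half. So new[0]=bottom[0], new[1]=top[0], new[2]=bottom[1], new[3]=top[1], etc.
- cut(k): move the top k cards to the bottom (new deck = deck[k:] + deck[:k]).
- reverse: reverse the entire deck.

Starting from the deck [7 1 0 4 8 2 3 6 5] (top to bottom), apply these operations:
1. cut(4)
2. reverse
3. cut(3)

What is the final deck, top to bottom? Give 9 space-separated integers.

Answer: 7 5 6 3 2 8 4 0 1

Derivation:
After op 1 (cut(4)): [8 2 3 6 5 7 1 0 4]
After op 2 (reverse): [4 0 1 7 5 6 3 2 8]
After op 3 (cut(3)): [7 5 6 3 2 8 4 0 1]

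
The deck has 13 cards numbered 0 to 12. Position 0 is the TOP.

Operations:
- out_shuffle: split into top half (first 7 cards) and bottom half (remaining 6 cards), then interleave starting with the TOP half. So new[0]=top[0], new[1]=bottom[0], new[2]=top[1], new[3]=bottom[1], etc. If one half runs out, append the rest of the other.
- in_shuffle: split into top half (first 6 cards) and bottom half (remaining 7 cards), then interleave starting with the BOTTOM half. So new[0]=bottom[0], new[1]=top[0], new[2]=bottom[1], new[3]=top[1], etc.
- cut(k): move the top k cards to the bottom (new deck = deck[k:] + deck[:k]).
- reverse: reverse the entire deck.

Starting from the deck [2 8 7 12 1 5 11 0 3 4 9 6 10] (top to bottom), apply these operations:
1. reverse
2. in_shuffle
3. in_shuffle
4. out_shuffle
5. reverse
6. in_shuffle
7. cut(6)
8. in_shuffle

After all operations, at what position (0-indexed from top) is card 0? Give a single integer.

After op 1 (reverse): [10 6 9 4 3 0 11 5 1 12 7 8 2]
After op 2 (in_shuffle): [11 10 5 6 1 9 12 4 7 3 8 0 2]
After op 3 (in_shuffle): [12 11 4 10 7 5 3 6 8 1 0 9 2]
After op 4 (out_shuffle): [12 6 11 8 4 1 10 0 7 9 5 2 3]
After op 5 (reverse): [3 2 5 9 7 0 10 1 4 8 11 6 12]
After op 6 (in_shuffle): [10 3 1 2 4 5 8 9 11 7 6 0 12]
After op 7 (cut(6)): [8 9 11 7 6 0 12 10 3 1 2 4 5]
After op 8 (in_shuffle): [12 8 10 9 3 11 1 7 2 6 4 0 5]
Card 0 is at position 11.

Answer: 11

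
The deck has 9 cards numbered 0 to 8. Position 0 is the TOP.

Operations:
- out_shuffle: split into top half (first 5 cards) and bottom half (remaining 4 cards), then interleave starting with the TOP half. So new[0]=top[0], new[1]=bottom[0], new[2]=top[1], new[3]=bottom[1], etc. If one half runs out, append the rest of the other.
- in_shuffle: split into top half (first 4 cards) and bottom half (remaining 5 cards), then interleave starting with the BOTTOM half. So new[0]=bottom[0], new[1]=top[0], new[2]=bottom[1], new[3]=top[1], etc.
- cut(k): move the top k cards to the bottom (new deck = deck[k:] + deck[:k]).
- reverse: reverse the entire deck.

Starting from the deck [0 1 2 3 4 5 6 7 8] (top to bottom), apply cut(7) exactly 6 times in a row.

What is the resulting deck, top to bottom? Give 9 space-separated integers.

After op 1 (cut(7)): [7 8 0 1 2 3 4 5 6]
After op 2 (cut(7)): [5 6 7 8 0 1 2 3 4]
After op 3 (cut(7)): [3 4 5 6 7 8 0 1 2]
After op 4 (cut(7)): [1 2 3 4 5 6 7 8 0]
After op 5 (cut(7)): [8 0 1 2 3 4 5 6 7]
After op 6 (cut(7)): [6 7 8 0 1 2 3 4 5]

Answer: 6 7 8 0 1 2 3 4 5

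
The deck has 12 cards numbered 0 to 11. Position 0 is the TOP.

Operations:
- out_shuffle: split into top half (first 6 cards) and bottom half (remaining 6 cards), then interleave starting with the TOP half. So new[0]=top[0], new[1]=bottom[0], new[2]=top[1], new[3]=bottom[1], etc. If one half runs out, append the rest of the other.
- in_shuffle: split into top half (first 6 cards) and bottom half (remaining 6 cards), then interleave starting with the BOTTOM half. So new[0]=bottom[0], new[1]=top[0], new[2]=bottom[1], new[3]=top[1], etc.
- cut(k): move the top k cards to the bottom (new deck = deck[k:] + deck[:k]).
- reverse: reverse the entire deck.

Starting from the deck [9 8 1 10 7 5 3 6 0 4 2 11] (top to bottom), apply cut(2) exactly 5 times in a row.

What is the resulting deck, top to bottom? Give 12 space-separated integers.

Answer: 2 11 9 8 1 10 7 5 3 6 0 4

Derivation:
After op 1 (cut(2)): [1 10 7 5 3 6 0 4 2 11 9 8]
After op 2 (cut(2)): [7 5 3 6 0 4 2 11 9 8 1 10]
After op 3 (cut(2)): [3 6 0 4 2 11 9 8 1 10 7 5]
After op 4 (cut(2)): [0 4 2 11 9 8 1 10 7 5 3 6]
After op 5 (cut(2)): [2 11 9 8 1 10 7 5 3 6 0 4]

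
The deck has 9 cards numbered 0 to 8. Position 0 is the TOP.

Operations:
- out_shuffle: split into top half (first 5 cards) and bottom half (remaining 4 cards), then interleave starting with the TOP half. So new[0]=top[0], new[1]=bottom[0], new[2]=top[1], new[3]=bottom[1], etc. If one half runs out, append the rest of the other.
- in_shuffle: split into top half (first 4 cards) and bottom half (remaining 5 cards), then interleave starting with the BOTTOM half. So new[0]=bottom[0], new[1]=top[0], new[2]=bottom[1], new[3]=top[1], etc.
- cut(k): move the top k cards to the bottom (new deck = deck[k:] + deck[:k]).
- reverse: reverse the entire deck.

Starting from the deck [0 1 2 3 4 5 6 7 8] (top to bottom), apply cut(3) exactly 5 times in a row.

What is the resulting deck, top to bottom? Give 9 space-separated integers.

After op 1 (cut(3)): [3 4 5 6 7 8 0 1 2]
After op 2 (cut(3)): [6 7 8 0 1 2 3 4 5]
After op 3 (cut(3)): [0 1 2 3 4 5 6 7 8]
After op 4 (cut(3)): [3 4 5 6 7 8 0 1 2]
After op 5 (cut(3)): [6 7 8 0 1 2 3 4 5]

Answer: 6 7 8 0 1 2 3 4 5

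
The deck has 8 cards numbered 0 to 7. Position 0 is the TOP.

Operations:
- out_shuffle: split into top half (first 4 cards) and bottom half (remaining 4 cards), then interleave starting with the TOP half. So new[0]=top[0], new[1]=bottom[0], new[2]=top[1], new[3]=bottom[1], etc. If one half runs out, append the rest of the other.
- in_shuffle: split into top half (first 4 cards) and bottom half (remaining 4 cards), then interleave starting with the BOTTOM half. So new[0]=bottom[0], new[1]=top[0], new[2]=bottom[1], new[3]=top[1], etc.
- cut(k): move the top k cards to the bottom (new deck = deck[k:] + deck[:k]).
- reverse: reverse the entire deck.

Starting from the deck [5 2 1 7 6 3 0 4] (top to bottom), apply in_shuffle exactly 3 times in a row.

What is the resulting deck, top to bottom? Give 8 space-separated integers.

After op 1 (in_shuffle): [6 5 3 2 0 1 4 7]
After op 2 (in_shuffle): [0 6 1 5 4 3 7 2]
After op 3 (in_shuffle): [4 0 3 6 7 1 2 5]

Answer: 4 0 3 6 7 1 2 5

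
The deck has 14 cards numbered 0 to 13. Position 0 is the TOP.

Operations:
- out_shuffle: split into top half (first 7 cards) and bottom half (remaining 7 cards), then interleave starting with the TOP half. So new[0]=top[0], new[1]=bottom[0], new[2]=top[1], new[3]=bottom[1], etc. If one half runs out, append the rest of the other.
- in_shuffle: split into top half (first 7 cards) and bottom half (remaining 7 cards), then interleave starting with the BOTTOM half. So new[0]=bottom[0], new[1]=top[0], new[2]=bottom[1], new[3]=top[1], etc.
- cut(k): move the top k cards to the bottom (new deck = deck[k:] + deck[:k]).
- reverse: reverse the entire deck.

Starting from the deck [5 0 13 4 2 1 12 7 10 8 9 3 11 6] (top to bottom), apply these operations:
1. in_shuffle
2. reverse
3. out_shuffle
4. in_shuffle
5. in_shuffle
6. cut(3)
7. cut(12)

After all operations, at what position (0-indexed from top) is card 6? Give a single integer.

Answer: 10

Derivation:
After op 1 (in_shuffle): [7 5 10 0 8 13 9 4 3 2 11 1 6 12]
After op 2 (reverse): [12 6 1 11 2 3 4 9 13 8 0 10 5 7]
After op 3 (out_shuffle): [12 9 6 13 1 8 11 0 2 10 3 5 4 7]
After op 4 (in_shuffle): [0 12 2 9 10 6 3 13 5 1 4 8 7 11]
After op 5 (in_shuffle): [13 0 5 12 1 2 4 9 8 10 7 6 11 3]
After op 6 (cut(3)): [12 1 2 4 9 8 10 7 6 11 3 13 0 5]
After op 7 (cut(12)): [0 5 12 1 2 4 9 8 10 7 6 11 3 13]
Card 6 is at position 10.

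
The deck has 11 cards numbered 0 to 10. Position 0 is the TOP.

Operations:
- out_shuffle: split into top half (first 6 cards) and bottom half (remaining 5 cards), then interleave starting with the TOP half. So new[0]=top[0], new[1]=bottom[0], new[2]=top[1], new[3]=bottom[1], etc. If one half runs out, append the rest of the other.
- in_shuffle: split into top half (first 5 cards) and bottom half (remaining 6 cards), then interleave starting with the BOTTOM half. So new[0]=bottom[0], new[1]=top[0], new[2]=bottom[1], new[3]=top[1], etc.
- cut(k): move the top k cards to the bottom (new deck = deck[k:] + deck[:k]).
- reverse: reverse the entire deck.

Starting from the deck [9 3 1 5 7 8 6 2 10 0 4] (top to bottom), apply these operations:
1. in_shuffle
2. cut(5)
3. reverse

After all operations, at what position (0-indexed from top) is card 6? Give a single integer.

Answer: 2

Derivation:
After op 1 (in_shuffle): [8 9 6 3 2 1 10 5 0 7 4]
After op 2 (cut(5)): [1 10 5 0 7 4 8 9 6 3 2]
After op 3 (reverse): [2 3 6 9 8 4 7 0 5 10 1]
Card 6 is at position 2.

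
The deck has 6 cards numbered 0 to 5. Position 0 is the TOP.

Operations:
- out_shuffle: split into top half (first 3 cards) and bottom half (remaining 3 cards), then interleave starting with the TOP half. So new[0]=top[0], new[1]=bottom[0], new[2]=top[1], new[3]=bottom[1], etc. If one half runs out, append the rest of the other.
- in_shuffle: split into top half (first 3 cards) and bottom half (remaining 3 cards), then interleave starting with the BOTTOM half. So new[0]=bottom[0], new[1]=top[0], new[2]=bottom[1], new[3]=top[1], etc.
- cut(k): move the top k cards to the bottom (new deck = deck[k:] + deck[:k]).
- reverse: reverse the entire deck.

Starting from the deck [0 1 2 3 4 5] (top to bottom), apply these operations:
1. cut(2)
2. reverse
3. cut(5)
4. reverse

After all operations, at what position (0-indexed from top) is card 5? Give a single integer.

Answer: 2

Derivation:
After op 1 (cut(2)): [2 3 4 5 0 1]
After op 2 (reverse): [1 0 5 4 3 2]
After op 3 (cut(5)): [2 1 0 5 4 3]
After op 4 (reverse): [3 4 5 0 1 2]
Card 5 is at position 2.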